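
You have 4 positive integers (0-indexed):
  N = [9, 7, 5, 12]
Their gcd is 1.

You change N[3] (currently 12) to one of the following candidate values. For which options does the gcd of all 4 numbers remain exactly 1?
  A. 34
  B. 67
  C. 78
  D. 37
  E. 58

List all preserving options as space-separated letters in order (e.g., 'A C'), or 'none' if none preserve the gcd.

Old gcd = 1; gcd of others (without N[3]) = 1
New gcd for candidate v: gcd(1, v). Preserves old gcd iff gcd(1, v) = 1.
  Option A: v=34, gcd(1,34)=1 -> preserves
  Option B: v=67, gcd(1,67)=1 -> preserves
  Option C: v=78, gcd(1,78)=1 -> preserves
  Option D: v=37, gcd(1,37)=1 -> preserves
  Option E: v=58, gcd(1,58)=1 -> preserves

Answer: A B C D E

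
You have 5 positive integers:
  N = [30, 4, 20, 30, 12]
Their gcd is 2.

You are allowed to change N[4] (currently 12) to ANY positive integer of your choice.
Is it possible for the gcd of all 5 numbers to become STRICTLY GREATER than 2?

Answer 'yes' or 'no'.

Answer: no

Derivation:
Current gcd = 2
gcd of all OTHER numbers (without N[4]=12): gcd([30, 4, 20, 30]) = 2
The new gcd after any change is gcd(2, new_value).
This can be at most 2.
Since 2 = old gcd 2, the gcd can only stay the same or decrease.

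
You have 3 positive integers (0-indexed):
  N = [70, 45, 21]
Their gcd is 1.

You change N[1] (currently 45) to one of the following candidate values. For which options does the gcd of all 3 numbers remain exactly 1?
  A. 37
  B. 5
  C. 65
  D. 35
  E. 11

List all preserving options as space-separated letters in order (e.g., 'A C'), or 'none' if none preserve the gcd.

Old gcd = 1; gcd of others (without N[1]) = 7
New gcd for candidate v: gcd(7, v). Preserves old gcd iff gcd(7, v) = 1.
  Option A: v=37, gcd(7,37)=1 -> preserves
  Option B: v=5, gcd(7,5)=1 -> preserves
  Option C: v=65, gcd(7,65)=1 -> preserves
  Option D: v=35, gcd(7,35)=7 -> changes
  Option E: v=11, gcd(7,11)=1 -> preserves

Answer: A B C E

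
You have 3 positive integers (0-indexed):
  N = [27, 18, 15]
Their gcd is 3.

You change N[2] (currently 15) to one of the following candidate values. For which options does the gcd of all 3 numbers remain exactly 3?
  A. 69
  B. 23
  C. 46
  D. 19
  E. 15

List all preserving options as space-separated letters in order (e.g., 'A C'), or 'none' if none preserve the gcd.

Answer: A E

Derivation:
Old gcd = 3; gcd of others (without N[2]) = 9
New gcd for candidate v: gcd(9, v). Preserves old gcd iff gcd(9, v) = 3.
  Option A: v=69, gcd(9,69)=3 -> preserves
  Option B: v=23, gcd(9,23)=1 -> changes
  Option C: v=46, gcd(9,46)=1 -> changes
  Option D: v=19, gcd(9,19)=1 -> changes
  Option E: v=15, gcd(9,15)=3 -> preserves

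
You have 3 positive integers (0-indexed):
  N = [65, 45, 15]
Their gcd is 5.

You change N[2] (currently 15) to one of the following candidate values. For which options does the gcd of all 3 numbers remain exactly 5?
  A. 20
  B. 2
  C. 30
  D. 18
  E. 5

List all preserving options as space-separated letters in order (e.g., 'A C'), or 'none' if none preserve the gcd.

Old gcd = 5; gcd of others (without N[2]) = 5
New gcd for candidate v: gcd(5, v). Preserves old gcd iff gcd(5, v) = 5.
  Option A: v=20, gcd(5,20)=5 -> preserves
  Option B: v=2, gcd(5,2)=1 -> changes
  Option C: v=30, gcd(5,30)=5 -> preserves
  Option D: v=18, gcd(5,18)=1 -> changes
  Option E: v=5, gcd(5,5)=5 -> preserves

Answer: A C E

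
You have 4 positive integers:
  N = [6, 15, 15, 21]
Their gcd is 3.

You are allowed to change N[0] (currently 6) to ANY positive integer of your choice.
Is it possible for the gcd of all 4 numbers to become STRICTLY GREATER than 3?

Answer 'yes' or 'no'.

Current gcd = 3
gcd of all OTHER numbers (without N[0]=6): gcd([15, 15, 21]) = 3
The new gcd after any change is gcd(3, new_value).
This can be at most 3.
Since 3 = old gcd 3, the gcd can only stay the same or decrease.

Answer: no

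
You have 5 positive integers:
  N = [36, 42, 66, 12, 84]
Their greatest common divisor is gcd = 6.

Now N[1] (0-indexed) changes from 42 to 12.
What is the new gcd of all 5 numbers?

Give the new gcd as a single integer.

Answer: 6

Derivation:
Numbers: [36, 42, 66, 12, 84], gcd = 6
Change: index 1, 42 -> 12
gcd of the OTHER numbers (without index 1): gcd([36, 66, 12, 84]) = 6
New gcd = gcd(g_others, new_val) = gcd(6, 12) = 6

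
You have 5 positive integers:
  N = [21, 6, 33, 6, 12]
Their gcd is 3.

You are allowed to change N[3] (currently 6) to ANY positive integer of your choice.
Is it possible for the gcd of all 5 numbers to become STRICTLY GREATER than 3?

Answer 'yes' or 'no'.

Current gcd = 3
gcd of all OTHER numbers (without N[3]=6): gcd([21, 6, 33, 12]) = 3
The new gcd after any change is gcd(3, new_value).
This can be at most 3.
Since 3 = old gcd 3, the gcd can only stay the same or decrease.

Answer: no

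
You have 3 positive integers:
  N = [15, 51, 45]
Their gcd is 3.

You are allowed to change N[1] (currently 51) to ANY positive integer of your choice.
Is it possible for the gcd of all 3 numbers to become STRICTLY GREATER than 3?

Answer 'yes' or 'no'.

Current gcd = 3
gcd of all OTHER numbers (without N[1]=51): gcd([15, 45]) = 15
The new gcd after any change is gcd(15, new_value).
This can be at most 15.
Since 15 > old gcd 3, the gcd CAN increase (e.g., set N[1] = 15).

Answer: yes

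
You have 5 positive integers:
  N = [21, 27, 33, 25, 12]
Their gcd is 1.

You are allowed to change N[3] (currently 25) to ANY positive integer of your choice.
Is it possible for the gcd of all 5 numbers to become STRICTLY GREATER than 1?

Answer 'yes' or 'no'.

Current gcd = 1
gcd of all OTHER numbers (without N[3]=25): gcd([21, 27, 33, 12]) = 3
The new gcd after any change is gcd(3, new_value).
This can be at most 3.
Since 3 > old gcd 1, the gcd CAN increase (e.g., set N[3] = 3).

Answer: yes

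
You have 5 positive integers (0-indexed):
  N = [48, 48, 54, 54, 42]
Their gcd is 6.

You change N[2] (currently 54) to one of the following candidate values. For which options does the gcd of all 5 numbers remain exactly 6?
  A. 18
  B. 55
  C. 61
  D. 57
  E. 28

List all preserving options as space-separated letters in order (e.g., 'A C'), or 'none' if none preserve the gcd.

Old gcd = 6; gcd of others (without N[2]) = 6
New gcd for candidate v: gcd(6, v). Preserves old gcd iff gcd(6, v) = 6.
  Option A: v=18, gcd(6,18)=6 -> preserves
  Option B: v=55, gcd(6,55)=1 -> changes
  Option C: v=61, gcd(6,61)=1 -> changes
  Option D: v=57, gcd(6,57)=3 -> changes
  Option E: v=28, gcd(6,28)=2 -> changes

Answer: A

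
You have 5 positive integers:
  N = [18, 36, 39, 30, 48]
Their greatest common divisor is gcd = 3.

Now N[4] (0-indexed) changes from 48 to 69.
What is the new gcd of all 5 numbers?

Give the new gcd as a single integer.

Numbers: [18, 36, 39, 30, 48], gcd = 3
Change: index 4, 48 -> 69
gcd of the OTHER numbers (without index 4): gcd([18, 36, 39, 30]) = 3
New gcd = gcd(g_others, new_val) = gcd(3, 69) = 3

Answer: 3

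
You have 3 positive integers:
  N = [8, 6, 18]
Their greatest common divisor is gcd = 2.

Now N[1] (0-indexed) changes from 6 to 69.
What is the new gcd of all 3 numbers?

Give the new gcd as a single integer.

Answer: 1

Derivation:
Numbers: [8, 6, 18], gcd = 2
Change: index 1, 6 -> 69
gcd of the OTHER numbers (without index 1): gcd([8, 18]) = 2
New gcd = gcd(g_others, new_val) = gcd(2, 69) = 1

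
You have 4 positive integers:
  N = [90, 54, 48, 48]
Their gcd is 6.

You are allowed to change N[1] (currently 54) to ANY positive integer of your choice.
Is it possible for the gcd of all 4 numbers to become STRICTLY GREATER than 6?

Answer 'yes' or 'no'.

Current gcd = 6
gcd of all OTHER numbers (without N[1]=54): gcd([90, 48, 48]) = 6
The new gcd after any change is gcd(6, new_value).
This can be at most 6.
Since 6 = old gcd 6, the gcd can only stay the same or decrease.

Answer: no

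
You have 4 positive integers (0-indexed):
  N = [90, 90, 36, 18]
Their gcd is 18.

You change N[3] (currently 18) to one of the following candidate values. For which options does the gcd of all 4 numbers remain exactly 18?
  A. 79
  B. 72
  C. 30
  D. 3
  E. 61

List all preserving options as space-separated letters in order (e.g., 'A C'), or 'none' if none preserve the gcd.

Answer: B

Derivation:
Old gcd = 18; gcd of others (without N[3]) = 18
New gcd for candidate v: gcd(18, v). Preserves old gcd iff gcd(18, v) = 18.
  Option A: v=79, gcd(18,79)=1 -> changes
  Option B: v=72, gcd(18,72)=18 -> preserves
  Option C: v=30, gcd(18,30)=6 -> changes
  Option D: v=3, gcd(18,3)=3 -> changes
  Option E: v=61, gcd(18,61)=1 -> changes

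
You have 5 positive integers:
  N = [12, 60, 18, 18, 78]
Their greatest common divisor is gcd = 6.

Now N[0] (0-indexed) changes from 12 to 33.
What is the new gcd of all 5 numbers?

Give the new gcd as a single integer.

Answer: 3

Derivation:
Numbers: [12, 60, 18, 18, 78], gcd = 6
Change: index 0, 12 -> 33
gcd of the OTHER numbers (without index 0): gcd([60, 18, 18, 78]) = 6
New gcd = gcd(g_others, new_val) = gcd(6, 33) = 3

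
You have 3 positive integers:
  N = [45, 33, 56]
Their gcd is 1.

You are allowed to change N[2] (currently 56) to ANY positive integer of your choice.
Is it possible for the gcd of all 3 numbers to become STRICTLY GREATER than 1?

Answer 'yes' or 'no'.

Answer: yes

Derivation:
Current gcd = 1
gcd of all OTHER numbers (without N[2]=56): gcd([45, 33]) = 3
The new gcd after any change is gcd(3, new_value).
This can be at most 3.
Since 3 > old gcd 1, the gcd CAN increase (e.g., set N[2] = 3).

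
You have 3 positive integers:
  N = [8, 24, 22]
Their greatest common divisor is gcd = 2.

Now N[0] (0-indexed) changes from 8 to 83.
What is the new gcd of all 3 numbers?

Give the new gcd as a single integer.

Answer: 1

Derivation:
Numbers: [8, 24, 22], gcd = 2
Change: index 0, 8 -> 83
gcd of the OTHER numbers (without index 0): gcd([24, 22]) = 2
New gcd = gcd(g_others, new_val) = gcd(2, 83) = 1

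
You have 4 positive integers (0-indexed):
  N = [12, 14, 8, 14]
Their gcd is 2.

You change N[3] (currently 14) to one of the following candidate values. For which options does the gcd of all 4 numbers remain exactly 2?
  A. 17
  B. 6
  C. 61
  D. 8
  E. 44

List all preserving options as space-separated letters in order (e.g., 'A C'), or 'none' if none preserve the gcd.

Answer: B D E

Derivation:
Old gcd = 2; gcd of others (without N[3]) = 2
New gcd for candidate v: gcd(2, v). Preserves old gcd iff gcd(2, v) = 2.
  Option A: v=17, gcd(2,17)=1 -> changes
  Option B: v=6, gcd(2,6)=2 -> preserves
  Option C: v=61, gcd(2,61)=1 -> changes
  Option D: v=8, gcd(2,8)=2 -> preserves
  Option E: v=44, gcd(2,44)=2 -> preserves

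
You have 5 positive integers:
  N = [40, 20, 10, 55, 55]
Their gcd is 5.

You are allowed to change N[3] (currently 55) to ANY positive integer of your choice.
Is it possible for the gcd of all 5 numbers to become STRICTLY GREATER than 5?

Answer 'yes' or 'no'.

Answer: no

Derivation:
Current gcd = 5
gcd of all OTHER numbers (without N[3]=55): gcd([40, 20, 10, 55]) = 5
The new gcd after any change is gcd(5, new_value).
This can be at most 5.
Since 5 = old gcd 5, the gcd can only stay the same or decrease.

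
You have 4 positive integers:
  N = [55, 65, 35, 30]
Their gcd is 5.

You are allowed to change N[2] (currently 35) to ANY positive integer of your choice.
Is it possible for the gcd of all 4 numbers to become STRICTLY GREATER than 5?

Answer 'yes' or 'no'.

Answer: no

Derivation:
Current gcd = 5
gcd of all OTHER numbers (without N[2]=35): gcd([55, 65, 30]) = 5
The new gcd after any change is gcd(5, new_value).
This can be at most 5.
Since 5 = old gcd 5, the gcd can only stay the same or decrease.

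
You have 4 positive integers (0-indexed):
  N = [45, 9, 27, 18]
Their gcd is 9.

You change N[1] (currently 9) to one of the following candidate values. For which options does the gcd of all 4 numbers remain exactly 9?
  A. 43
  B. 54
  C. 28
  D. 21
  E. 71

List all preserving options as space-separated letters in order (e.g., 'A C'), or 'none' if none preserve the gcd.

Answer: B

Derivation:
Old gcd = 9; gcd of others (without N[1]) = 9
New gcd for candidate v: gcd(9, v). Preserves old gcd iff gcd(9, v) = 9.
  Option A: v=43, gcd(9,43)=1 -> changes
  Option B: v=54, gcd(9,54)=9 -> preserves
  Option C: v=28, gcd(9,28)=1 -> changes
  Option D: v=21, gcd(9,21)=3 -> changes
  Option E: v=71, gcd(9,71)=1 -> changes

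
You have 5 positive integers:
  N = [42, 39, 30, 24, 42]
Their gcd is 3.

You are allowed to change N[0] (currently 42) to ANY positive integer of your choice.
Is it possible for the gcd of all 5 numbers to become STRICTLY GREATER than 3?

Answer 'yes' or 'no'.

Current gcd = 3
gcd of all OTHER numbers (without N[0]=42): gcd([39, 30, 24, 42]) = 3
The new gcd after any change is gcd(3, new_value).
This can be at most 3.
Since 3 = old gcd 3, the gcd can only stay the same or decrease.

Answer: no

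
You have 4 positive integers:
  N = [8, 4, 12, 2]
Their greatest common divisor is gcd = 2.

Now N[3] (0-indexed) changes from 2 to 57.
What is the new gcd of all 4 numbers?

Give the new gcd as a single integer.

Answer: 1

Derivation:
Numbers: [8, 4, 12, 2], gcd = 2
Change: index 3, 2 -> 57
gcd of the OTHER numbers (without index 3): gcd([8, 4, 12]) = 4
New gcd = gcd(g_others, new_val) = gcd(4, 57) = 1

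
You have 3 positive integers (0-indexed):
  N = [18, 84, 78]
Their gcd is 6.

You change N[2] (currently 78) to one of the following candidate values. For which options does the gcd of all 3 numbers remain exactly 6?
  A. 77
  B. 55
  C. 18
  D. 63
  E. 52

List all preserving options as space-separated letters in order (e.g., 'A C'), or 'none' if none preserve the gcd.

Answer: C

Derivation:
Old gcd = 6; gcd of others (without N[2]) = 6
New gcd for candidate v: gcd(6, v). Preserves old gcd iff gcd(6, v) = 6.
  Option A: v=77, gcd(6,77)=1 -> changes
  Option B: v=55, gcd(6,55)=1 -> changes
  Option C: v=18, gcd(6,18)=6 -> preserves
  Option D: v=63, gcd(6,63)=3 -> changes
  Option E: v=52, gcd(6,52)=2 -> changes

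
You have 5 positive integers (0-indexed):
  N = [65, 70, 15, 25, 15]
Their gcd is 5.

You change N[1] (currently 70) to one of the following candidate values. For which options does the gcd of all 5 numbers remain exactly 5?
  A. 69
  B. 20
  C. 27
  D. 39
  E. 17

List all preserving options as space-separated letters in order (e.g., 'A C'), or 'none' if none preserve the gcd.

Answer: B

Derivation:
Old gcd = 5; gcd of others (without N[1]) = 5
New gcd for candidate v: gcd(5, v). Preserves old gcd iff gcd(5, v) = 5.
  Option A: v=69, gcd(5,69)=1 -> changes
  Option B: v=20, gcd(5,20)=5 -> preserves
  Option C: v=27, gcd(5,27)=1 -> changes
  Option D: v=39, gcd(5,39)=1 -> changes
  Option E: v=17, gcd(5,17)=1 -> changes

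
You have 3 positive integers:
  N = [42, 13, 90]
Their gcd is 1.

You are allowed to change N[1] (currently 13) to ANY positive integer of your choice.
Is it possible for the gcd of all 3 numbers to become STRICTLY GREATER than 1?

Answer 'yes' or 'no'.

Answer: yes

Derivation:
Current gcd = 1
gcd of all OTHER numbers (without N[1]=13): gcd([42, 90]) = 6
The new gcd after any change is gcd(6, new_value).
This can be at most 6.
Since 6 > old gcd 1, the gcd CAN increase (e.g., set N[1] = 6).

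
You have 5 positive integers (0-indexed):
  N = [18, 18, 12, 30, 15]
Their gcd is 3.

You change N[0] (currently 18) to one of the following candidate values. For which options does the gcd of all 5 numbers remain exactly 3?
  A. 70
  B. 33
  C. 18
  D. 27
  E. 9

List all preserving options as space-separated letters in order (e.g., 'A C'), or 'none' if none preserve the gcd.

Answer: B C D E

Derivation:
Old gcd = 3; gcd of others (without N[0]) = 3
New gcd for candidate v: gcd(3, v). Preserves old gcd iff gcd(3, v) = 3.
  Option A: v=70, gcd(3,70)=1 -> changes
  Option B: v=33, gcd(3,33)=3 -> preserves
  Option C: v=18, gcd(3,18)=3 -> preserves
  Option D: v=27, gcd(3,27)=3 -> preserves
  Option E: v=9, gcd(3,9)=3 -> preserves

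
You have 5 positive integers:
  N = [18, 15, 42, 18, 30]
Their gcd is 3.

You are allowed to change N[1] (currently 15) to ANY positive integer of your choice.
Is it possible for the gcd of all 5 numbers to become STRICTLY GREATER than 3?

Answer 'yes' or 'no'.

Answer: yes

Derivation:
Current gcd = 3
gcd of all OTHER numbers (without N[1]=15): gcd([18, 42, 18, 30]) = 6
The new gcd after any change is gcd(6, new_value).
This can be at most 6.
Since 6 > old gcd 3, the gcd CAN increase (e.g., set N[1] = 6).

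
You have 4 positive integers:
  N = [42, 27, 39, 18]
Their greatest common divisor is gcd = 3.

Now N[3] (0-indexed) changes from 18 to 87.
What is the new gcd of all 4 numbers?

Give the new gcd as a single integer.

Answer: 3

Derivation:
Numbers: [42, 27, 39, 18], gcd = 3
Change: index 3, 18 -> 87
gcd of the OTHER numbers (without index 3): gcd([42, 27, 39]) = 3
New gcd = gcd(g_others, new_val) = gcd(3, 87) = 3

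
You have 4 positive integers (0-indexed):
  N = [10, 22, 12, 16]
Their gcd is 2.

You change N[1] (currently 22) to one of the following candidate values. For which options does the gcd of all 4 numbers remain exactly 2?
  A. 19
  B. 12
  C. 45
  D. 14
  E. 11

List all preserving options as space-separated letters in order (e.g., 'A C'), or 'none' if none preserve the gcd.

Answer: B D

Derivation:
Old gcd = 2; gcd of others (without N[1]) = 2
New gcd for candidate v: gcd(2, v). Preserves old gcd iff gcd(2, v) = 2.
  Option A: v=19, gcd(2,19)=1 -> changes
  Option B: v=12, gcd(2,12)=2 -> preserves
  Option C: v=45, gcd(2,45)=1 -> changes
  Option D: v=14, gcd(2,14)=2 -> preserves
  Option E: v=11, gcd(2,11)=1 -> changes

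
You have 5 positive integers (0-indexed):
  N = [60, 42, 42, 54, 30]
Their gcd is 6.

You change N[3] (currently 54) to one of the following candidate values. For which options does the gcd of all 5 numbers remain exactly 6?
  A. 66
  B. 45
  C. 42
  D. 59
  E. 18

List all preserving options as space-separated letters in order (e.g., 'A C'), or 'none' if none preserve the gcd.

Answer: A C E

Derivation:
Old gcd = 6; gcd of others (without N[3]) = 6
New gcd for candidate v: gcd(6, v). Preserves old gcd iff gcd(6, v) = 6.
  Option A: v=66, gcd(6,66)=6 -> preserves
  Option B: v=45, gcd(6,45)=3 -> changes
  Option C: v=42, gcd(6,42)=6 -> preserves
  Option D: v=59, gcd(6,59)=1 -> changes
  Option E: v=18, gcd(6,18)=6 -> preserves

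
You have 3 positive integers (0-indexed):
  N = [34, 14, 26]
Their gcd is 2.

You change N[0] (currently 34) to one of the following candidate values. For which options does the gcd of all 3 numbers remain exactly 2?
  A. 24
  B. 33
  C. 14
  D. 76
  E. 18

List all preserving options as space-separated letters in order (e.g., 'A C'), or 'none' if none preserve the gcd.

Old gcd = 2; gcd of others (without N[0]) = 2
New gcd for candidate v: gcd(2, v). Preserves old gcd iff gcd(2, v) = 2.
  Option A: v=24, gcd(2,24)=2 -> preserves
  Option B: v=33, gcd(2,33)=1 -> changes
  Option C: v=14, gcd(2,14)=2 -> preserves
  Option D: v=76, gcd(2,76)=2 -> preserves
  Option E: v=18, gcd(2,18)=2 -> preserves

Answer: A C D E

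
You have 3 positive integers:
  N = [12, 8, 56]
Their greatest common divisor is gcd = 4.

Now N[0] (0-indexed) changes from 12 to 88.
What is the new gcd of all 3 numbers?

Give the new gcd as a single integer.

Answer: 8

Derivation:
Numbers: [12, 8, 56], gcd = 4
Change: index 0, 12 -> 88
gcd of the OTHER numbers (without index 0): gcd([8, 56]) = 8
New gcd = gcd(g_others, new_val) = gcd(8, 88) = 8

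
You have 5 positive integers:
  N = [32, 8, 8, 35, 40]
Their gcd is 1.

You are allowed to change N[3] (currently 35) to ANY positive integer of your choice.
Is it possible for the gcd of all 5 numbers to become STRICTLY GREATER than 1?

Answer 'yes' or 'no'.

Current gcd = 1
gcd of all OTHER numbers (without N[3]=35): gcd([32, 8, 8, 40]) = 8
The new gcd after any change is gcd(8, new_value).
This can be at most 8.
Since 8 > old gcd 1, the gcd CAN increase (e.g., set N[3] = 8).

Answer: yes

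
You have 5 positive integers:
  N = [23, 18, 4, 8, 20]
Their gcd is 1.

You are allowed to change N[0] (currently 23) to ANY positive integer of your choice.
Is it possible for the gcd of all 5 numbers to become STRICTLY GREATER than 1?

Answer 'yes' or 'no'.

Current gcd = 1
gcd of all OTHER numbers (without N[0]=23): gcd([18, 4, 8, 20]) = 2
The new gcd after any change is gcd(2, new_value).
This can be at most 2.
Since 2 > old gcd 1, the gcd CAN increase (e.g., set N[0] = 2).

Answer: yes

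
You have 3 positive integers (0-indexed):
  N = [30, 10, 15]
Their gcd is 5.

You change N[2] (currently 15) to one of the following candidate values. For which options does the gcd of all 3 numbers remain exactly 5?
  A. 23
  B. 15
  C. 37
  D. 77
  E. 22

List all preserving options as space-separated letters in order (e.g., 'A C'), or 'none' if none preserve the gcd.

Old gcd = 5; gcd of others (without N[2]) = 10
New gcd for candidate v: gcd(10, v). Preserves old gcd iff gcd(10, v) = 5.
  Option A: v=23, gcd(10,23)=1 -> changes
  Option B: v=15, gcd(10,15)=5 -> preserves
  Option C: v=37, gcd(10,37)=1 -> changes
  Option D: v=77, gcd(10,77)=1 -> changes
  Option E: v=22, gcd(10,22)=2 -> changes

Answer: B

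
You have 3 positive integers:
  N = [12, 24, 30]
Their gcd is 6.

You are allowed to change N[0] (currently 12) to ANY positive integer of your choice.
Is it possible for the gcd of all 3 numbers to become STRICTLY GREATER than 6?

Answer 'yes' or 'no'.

Answer: no

Derivation:
Current gcd = 6
gcd of all OTHER numbers (without N[0]=12): gcd([24, 30]) = 6
The new gcd after any change is gcd(6, new_value).
This can be at most 6.
Since 6 = old gcd 6, the gcd can only stay the same or decrease.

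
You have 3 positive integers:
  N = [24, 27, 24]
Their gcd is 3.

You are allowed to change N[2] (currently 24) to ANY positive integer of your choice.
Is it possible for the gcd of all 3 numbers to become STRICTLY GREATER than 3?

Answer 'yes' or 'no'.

Answer: no

Derivation:
Current gcd = 3
gcd of all OTHER numbers (without N[2]=24): gcd([24, 27]) = 3
The new gcd after any change is gcd(3, new_value).
This can be at most 3.
Since 3 = old gcd 3, the gcd can only stay the same or decrease.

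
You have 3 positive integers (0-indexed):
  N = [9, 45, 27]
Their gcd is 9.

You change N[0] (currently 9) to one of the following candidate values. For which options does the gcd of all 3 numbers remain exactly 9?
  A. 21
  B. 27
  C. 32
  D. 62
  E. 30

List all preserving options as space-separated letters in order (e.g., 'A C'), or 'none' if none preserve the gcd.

Answer: B

Derivation:
Old gcd = 9; gcd of others (without N[0]) = 9
New gcd for candidate v: gcd(9, v). Preserves old gcd iff gcd(9, v) = 9.
  Option A: v=21, gcd(9,21)=3 -> changes
  Option B: v=27, gcd(9,27)=9 -> preserves
  Option C: v=32, gcd(9,32)=1 -> changes
  Option D: v=62, gcd(9,62)=1 -> changes
  Option E: v=30, gcd(9,30)=3 -> changes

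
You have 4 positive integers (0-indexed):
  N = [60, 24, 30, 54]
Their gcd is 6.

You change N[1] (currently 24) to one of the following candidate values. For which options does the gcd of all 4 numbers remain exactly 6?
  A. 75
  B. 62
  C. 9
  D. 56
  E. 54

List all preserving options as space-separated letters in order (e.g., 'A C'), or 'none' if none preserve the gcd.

Answer: E

Derivation:
Old gcd = 6; gcd of others (without N[1]) = 6
New gcd for candidate v: gcd(6, v). Preserves old gcd iff gcd(6, v) = 6.
  Option A: v=75, gcd(6,75)=3 -> changes
  Option B: v=62, gcd(6,62)=2 -> changes
  Option C: v=9, gcd(6,9)=3 -> changes
  Option D: v=56, gcd(6,56)=2 -> changes
  Option E: v=54, gcd(6,54)=6 -> preserves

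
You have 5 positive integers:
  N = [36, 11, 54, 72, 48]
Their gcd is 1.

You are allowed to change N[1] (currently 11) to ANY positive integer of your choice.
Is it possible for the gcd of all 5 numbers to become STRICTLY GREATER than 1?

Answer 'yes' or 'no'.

Answer: yes

Derivation:
Current gcd = 1
gcd of all OTHER numbers (without N[1]=11): gcd([36, 54, 72, 48]) = 6
The new gcd after any change is gcd(6, new_value).
This can be at most 6.
Since 6 > old gcd 1, the gcd CAN increase (e.g., set N[1] = 6).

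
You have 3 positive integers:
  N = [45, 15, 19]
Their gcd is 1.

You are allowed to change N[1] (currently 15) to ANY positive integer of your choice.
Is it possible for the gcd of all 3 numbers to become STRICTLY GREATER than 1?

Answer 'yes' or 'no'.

Current gcd = 1
gcd of all OTHER numbers (without N[1]=15): gcd([45, 19]) = 1
The new gcd after any change is gcd(1, new_value).
This can be at most 1.
Since 1 = old gcd 1, the gcd can only stay the same or decrease.

Answer: no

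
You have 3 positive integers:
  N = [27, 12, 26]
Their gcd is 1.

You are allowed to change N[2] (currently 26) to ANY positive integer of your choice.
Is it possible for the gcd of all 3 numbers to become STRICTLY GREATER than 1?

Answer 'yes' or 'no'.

Answer: yes

Derivation:
Current gcd = 1
gcd of all OTHER numbers (without N[2]=26): gcd([27, 12]) = 3
The new gcd after any change is gcd(3, new_value).
This can be at most 3.
Since 3 > old gcd 1, the gcd CAN increase (e.g., set N[2] = 3).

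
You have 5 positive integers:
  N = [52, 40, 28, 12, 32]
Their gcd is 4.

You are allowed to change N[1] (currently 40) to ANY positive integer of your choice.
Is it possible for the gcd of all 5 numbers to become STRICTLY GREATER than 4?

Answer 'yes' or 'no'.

Answer: no

Derivation:
Current gcd = 4
gcd of all OTHER numbers (without N[1]=40): gcd([52, 28, 12, 32]) = 4
The new gcd after any change is gcd(4, new_value).
This can be at most 4.
Since 4 = old gcd 4, the gcd can only stay the same or decrease.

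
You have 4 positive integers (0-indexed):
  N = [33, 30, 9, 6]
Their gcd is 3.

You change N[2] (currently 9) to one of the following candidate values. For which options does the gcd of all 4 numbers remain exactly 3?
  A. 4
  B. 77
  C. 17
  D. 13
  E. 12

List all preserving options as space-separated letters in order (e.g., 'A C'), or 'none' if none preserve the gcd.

Answer: E

Derivation:
Old gcd = 3; gcd of others (without N[2]) = 3
New gcd for candidate v: gcd(3, v). Preserves old gcd iff gcd(3, v) = 3.
  Option A: v=4, gcd(3,4)=1 -> changes
  Option B: v=77, gcd(3,77)=1 -> changes
  Option C: v=17, gcd(3,17)=1 -> changes
  Option D: v=13, gcd(3,13)=1 -> changes
  Option E: v=12, gcd(3,12)=3 -> preserves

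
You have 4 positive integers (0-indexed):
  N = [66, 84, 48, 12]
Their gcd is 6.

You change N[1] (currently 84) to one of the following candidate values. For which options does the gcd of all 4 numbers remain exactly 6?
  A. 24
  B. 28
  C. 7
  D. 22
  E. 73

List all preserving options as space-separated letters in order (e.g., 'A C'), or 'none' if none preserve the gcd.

Answer: A

Derivation:
Old gcd = 6; gcd of others (without N[1]) = 6
New gcd for candidate v: gcd(6, v). Preserves old gcd iff gcd(6, v) = 6.
  Option A: v=24, gcd(6,24)=6 -> preserves
  Option B: v=28, gcd(6,28)=2 -> changes
  Option C: v=7, gcd(6,7)=1 -> changes
  Option D: v=22, gcd(6,22)=2 -> changes
  Option E: v=73, gcd(6,73)=1 -> changes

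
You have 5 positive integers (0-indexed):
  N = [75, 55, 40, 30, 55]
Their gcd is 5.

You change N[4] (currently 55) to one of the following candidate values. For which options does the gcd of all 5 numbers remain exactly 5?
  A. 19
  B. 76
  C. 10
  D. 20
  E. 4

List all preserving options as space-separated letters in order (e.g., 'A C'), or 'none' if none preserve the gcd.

Old gcd = 5; gcd of others (without N[4]) = 5
New gcd for candidate v: gcd(5, v). Preserves old gcd iff gcd(5, v) = 5.
  Option A: v=19, gcd(5,19)=1 -> changes
  Option B: v=76, gcd(5,76)=1 -> changes
  Option C: v=10, gcd(5,10)=5 -> preserves
  Option D: v=20, gcd(5,20)=5 -> preserves
  Option E: v=4, gcd(5,4)=1 -> changes

Answer: C D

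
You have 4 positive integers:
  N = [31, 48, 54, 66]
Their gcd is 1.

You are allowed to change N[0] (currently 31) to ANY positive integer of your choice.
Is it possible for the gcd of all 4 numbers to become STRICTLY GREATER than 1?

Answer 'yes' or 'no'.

Current gcd = 1
gcd of all OTHER numbers (without N[0]=31): gcd([48, 54, 66]) = 6
The new gcd after any change is gcd(6, new_value).
This can be at most 6.
Since 6 > old gcd 1, the gcd CAN increase (e.g., set N[0] = 6).

Answer: yes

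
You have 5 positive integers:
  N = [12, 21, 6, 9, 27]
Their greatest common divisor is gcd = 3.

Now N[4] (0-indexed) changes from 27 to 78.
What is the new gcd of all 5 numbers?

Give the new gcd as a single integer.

Numbers: [12, 21, 6, 9, 27], gcd = 3
Change: index 4, 27 -> 78
gcd of the OTHER numbers (without index 4): gcd([12, 21, 6, 9]) = 3
New gcd = gcd(g_others, new_val) = gcd(3, 78) = 3

Answer: 3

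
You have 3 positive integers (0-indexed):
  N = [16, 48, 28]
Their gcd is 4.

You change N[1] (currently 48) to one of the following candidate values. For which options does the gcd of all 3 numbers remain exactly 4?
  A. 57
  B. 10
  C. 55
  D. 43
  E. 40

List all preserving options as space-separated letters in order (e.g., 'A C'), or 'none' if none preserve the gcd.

Old gcd = 4; gcd of others (without N[1]) = 4
New gcd for candidate v: gcd(4, v). Preserves old gcd iff gcd(4, v) = 4.
  Option A: v=57, gcd(4,57)=1 -> changes
  Option B: v=10, gcd(4,10)=2 -> changes
  Option C: v=55, gcd(4,55)=1 -> changes
  Option D: v=43, gcd(4,43)=1 -> changes
  Option E: v=40, gcd(4,40)=4 -> preserves

Answer: E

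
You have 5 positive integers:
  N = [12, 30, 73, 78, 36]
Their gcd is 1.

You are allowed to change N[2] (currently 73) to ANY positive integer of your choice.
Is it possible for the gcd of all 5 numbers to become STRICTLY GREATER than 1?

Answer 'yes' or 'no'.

Answer: yes

Derivation:
Current gcd = 1
gcd of all OTHER numbers (without N[2]=73): gcd([12, 30, 78, 36]) = 6
The new gcd after any change is gcd(6, new_value).
This can be at most 6.
Since 6 > old gcd 1, the gcd CAN increase (e.g., set N[2] = 6).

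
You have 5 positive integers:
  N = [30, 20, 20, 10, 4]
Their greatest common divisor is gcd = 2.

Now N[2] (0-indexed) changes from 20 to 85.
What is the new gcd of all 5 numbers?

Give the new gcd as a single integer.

Numbers: [30, 20, 20, 10, 4], gcd = 2
Change: index 2, 20 -> 85
gcd of the OTHER numbers (without index 2): gcd([30, 20, 10, 4]) = 2
New gcd = gcd(g_others, new_val) = gcd(2, 85) = 1

Answer: 1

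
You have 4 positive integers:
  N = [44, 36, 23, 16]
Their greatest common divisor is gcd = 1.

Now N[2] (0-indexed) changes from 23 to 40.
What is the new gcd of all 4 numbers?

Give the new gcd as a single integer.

Numbers: [44, 36, 23, 16], gcd = 1
Change: index 2, 23 -> 40
gcd of the OTHER numbers (without index 2): gcd([44, 36, 16]) = 4
New gcd = gcd(g_others, new_val) = gcd(4, 40) = 4

Answer: 4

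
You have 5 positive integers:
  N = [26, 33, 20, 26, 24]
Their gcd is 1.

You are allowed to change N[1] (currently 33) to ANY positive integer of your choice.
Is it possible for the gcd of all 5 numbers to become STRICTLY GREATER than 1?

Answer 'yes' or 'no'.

Current gcd = 1
gcd of all OTHER numbers (without N[1]=33): gcd([26, 20, 26, 24]) = 2
The new gcd after any change is gcd(2, new_value).
This can be at most 2.
Since 2 > old gcd 1, the gcd CAN increase (e.g., set N[1] = 2).

Answer: yes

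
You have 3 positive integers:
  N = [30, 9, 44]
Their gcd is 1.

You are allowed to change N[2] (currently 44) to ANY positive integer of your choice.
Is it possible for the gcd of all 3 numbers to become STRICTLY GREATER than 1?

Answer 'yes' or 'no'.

Answer: yes

Derivation:
Current gcd = 1
gcd of all OTHER numbers (without N[2]=44): gcd([30, 9]) = 3
The new gcd after any change is gcd(3, new_value).
This can be at most 3.
Since 3 > old gcd 1, the gcd CAN increase (e.g., set N[2] = 3).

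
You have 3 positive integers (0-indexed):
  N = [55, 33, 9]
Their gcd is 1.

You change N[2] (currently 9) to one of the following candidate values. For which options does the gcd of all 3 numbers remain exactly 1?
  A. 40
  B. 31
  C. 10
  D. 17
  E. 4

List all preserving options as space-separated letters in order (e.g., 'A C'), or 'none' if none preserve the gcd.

Answer: A B C D E

Derivation:
Old gcd = 1; gcd of others (without N[2]) = 11
New gcd for candidate v: gcd(11, v). Preserves old gcd iff gcd(11, v) = 1.
  Option A: v=40, gcd(11,40)=1 -> preserves
  Option B: v=31, gcd(11,31)=1 -> preserves
  Option C: v=10, gcd(11,10)=1 -> preserves
  Option D: v=17, gcd(11,17)=1 -> preserves
  Option E: v=4, gcd(11,4)=1 -> preserves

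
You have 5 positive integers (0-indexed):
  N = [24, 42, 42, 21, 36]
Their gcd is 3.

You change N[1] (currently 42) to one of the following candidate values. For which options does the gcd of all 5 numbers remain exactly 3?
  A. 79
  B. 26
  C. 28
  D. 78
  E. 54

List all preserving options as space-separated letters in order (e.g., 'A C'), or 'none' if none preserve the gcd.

Old gcd = 3; gcd of others (without N[1]) = 3
New gcd for candidate v: gcd(3, v). Preserves old gcd iff gcd(3, v) = 3.
  Option A: v=79, gcd(3,79)=1 -> changes
  Option B: v=26, gcd(3,26)=1 -> changes
  Option C: v=28, gcd(3,28)=1 -> changes
  Option D: v=78, gcd(3,78)=3 -> preserves
  Option E: v=54, gcd(3,54)=3 -> preserves

Answer: D E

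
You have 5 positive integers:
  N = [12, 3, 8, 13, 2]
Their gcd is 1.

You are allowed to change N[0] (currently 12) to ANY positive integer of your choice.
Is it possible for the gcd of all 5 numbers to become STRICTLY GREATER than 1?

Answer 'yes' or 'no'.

Current gcd = 1
gcd of all OTHER numbers (without N[0]=12): gcd([3, 8, 13, 2]) = 1
The new gcd after any change is gcd(1, new_value).
This can be at most 1.
Since 1 = old gcd 1, the gcd can only stay the same or decrease.

Answer: no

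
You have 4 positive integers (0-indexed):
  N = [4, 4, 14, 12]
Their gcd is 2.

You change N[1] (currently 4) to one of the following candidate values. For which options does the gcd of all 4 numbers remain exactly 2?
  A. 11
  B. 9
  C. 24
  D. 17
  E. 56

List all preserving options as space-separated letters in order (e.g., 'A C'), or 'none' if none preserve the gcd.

Answer: C E

Derivation:
Old gcd = 2; gcd of others (without N[1]) = 2
New gcd for candidate v: gcd(2, v). Preserves old gcd iff gcd(2, v) = 2.
  Option A: v=11, gcd(2,11)=1 -> changes
  Option B: v=9, gcd(2,9)=1 -> changes
  Option C: v=24, gcd(2,24)=2 -> preserves
  Option D: v=17, gcd(2,17)=1 -> changes
  Option E: v=56, gcd(2,56)=2 -> preserves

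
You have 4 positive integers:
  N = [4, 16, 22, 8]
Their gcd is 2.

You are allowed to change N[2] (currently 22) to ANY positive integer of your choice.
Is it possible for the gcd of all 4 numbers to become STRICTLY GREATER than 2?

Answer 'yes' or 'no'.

Answer: yes

Derivation:
Current gcd = 2
gcd of all OTHER numbers (without N[2]=22): gcd([4, 16, 8]) = 4
The new gcd after any change is gcd(4, new_value).
This can be at most 4.
Since 4 > old gcd 2, the gcd CAN increase (e.g., set N[2] = 4).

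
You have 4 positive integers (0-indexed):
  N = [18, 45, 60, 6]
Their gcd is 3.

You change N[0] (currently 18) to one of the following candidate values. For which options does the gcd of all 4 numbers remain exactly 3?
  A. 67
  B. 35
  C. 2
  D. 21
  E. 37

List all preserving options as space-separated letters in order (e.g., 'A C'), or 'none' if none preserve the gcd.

Answer: D

Derivation:
Old gcd = 3; gcd of others (without N[0]) = 3
New gcd for candidate v: gcd(3, v). Preserves old gcd iff gcd(3, v) = 3.
  Option A: v=67, gcd(3,67)=1 -> changes
  Option B: v=35, gcd(3,35)=1 -> changes
  Option C: v=2, gcd(3,2)=1 -> changes
  Option D: v=21, gcd(3,21)=3 -> preserves
  Option E: v=37, gcd(3,37)=1 -> changes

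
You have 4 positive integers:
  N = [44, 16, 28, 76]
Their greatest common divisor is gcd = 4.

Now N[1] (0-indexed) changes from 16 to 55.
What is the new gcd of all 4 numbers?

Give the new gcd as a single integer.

Numbers: [44, 16, 28, 76], gcd = 4
Change: index 1, 16 -> 55
gcd of the OTHER numbers (without index 1): gcd([44, 28, 76]) = 4
New gcd = gcd(g_others, new_val) = gcd(4, 55) = 1

Answer: 1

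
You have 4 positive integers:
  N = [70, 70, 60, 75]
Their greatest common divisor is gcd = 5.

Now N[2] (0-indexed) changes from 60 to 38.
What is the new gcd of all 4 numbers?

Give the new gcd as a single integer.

Answer: 1

Derivation:
Numbers: [70, 70, 60, 75], gcd = 5
Change: index 2, 60 -> 38
gcd of the OTHER numbers (without index 2): gcd([70, 70, 75]) = 5
New gcd = gcd(g_others, new_val) = gcd(5, 38) = 1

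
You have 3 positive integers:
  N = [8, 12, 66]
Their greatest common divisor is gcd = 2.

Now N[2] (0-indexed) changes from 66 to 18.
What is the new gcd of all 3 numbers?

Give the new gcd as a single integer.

Numbers: [8, 12, 66], gcd = 2
Change: index 2, 66 -> 18
gcd of the OTHER numbers (without index 2): gcd([8, 12]) = 4
New gcd = gcd(g_others, new_val) = gcd(4, 18) = 2

Answer: 2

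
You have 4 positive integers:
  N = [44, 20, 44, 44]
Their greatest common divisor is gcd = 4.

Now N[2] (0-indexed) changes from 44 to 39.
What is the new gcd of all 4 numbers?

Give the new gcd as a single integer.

Answer: 1

Derivation:
Numbers: [44, 20, 44, 44], gcd = 4
Change: index 2, 44 -> 39
gcd of the OTHER numbers (without index 2): gcd([44, 20, 44]) = 4
New gcd = gcd(g_others, new_val) = gcd(4, 39) = 1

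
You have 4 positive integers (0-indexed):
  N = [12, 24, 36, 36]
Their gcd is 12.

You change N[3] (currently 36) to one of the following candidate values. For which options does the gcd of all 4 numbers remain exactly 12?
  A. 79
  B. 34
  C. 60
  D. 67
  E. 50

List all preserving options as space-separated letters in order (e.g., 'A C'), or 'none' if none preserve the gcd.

Answer: C

Derivation:
Old gcd = 12; gcd of others (without N[3]) = 12
New gcd for candidate v: gcd(12, v). Preserves old gcd iff gcd(12, v) = 12.
  Option A: v=79, gcd(12,79)=1 -> changes
  Option B: v=34, gcd(12,34)=2 -> changes
  Option C: v=60, gcd(12,60)=12 -> preserves
  Option D: v=67, gcd(12,67)=1 -> changes
  Option E: v=50, gcd(12,50)=2 -> changes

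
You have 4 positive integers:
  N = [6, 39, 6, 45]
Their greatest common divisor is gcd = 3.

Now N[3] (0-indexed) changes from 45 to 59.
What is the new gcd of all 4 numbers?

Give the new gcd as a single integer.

Answer: 1

Derivation:
Numbers: [6, 39, 6, 45], gcd = 3
Change: index 3, 45 -> 59
gcd of the OTHER numbers (without index 3): gcd([6, 39, 6]) = 3
New gcd = gcd(g_others, new_val) = gcd(3, 59) = 1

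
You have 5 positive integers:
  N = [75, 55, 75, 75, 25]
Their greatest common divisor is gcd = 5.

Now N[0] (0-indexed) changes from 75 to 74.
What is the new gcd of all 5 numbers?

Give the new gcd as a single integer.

Numbers: [75, 55, 75, 75, 25], gcd = 5
Change: index 0, 75 -> 74
gcd of the OTHER numbers (without index 0): gcd([55, 75, 75, 25]) = 5
New gcd = gcd(g_others, new_val) = gcd(5, 74) = 1

Answer: 1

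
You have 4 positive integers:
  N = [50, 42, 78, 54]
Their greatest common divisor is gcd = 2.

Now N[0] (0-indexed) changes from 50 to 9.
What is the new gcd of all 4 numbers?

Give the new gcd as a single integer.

Numbers: [50, 42, 78, 54], gcd = 2
Change: index 0, 50 -> 9
gcd of the OTHER numbers (without index 0): gcd([42, 78, 54]) = 6
New gcd = gcd(g_others, new_val) = gcd(6, 9) = 3

Answer: 3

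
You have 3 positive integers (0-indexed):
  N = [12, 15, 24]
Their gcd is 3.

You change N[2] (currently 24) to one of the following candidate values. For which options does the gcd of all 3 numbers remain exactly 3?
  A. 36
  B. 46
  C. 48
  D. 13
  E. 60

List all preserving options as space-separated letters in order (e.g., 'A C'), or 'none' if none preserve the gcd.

Old gcd = 3; gcd of others (without N[2]) = 3
New gcd for candidate v: gcd(3, v). Preserves old gcd iff gcd(3, v) = 3.
  Option A: v=36, gcd(3,36)=3 -> preserves
  Option B: v=46, gcd(3,46)=1 -> changes
  Option C: v=48, gcd(3,48)=3 -> preserves
  Option D: v=13, gcd(3,13)=1 -> changes
  Option E: v=60, gcd(3,60)=3 -> preserves

Answer: A C E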